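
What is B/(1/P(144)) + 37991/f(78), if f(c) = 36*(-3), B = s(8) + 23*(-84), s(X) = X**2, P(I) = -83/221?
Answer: 8348741/23868 ≈ 349.79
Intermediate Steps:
P(I) = -83/221 (P(I) = -83*1/221 = -83/221)
B = -1868 (B = 8**2 + 23*(-84) = 64 - 1932 = -1868)
f(c) = -108
B/(1/P(144)) + 37991/f(78) = -1868/(1/(-83/221)) + 37991/(-108) = -1868/(-221/83) + 37991*(-1/108) = -1868*(-83/221) - 37991/108 = 155044/221 - 37991/108 = 8348741/23868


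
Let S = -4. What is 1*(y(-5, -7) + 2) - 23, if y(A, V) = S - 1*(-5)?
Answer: -20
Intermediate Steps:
y(A, V) = 1 (y(A, V) = -4 - 1*(-5) = -4 + 5 = 1)
1*(y(-5, -7) + 2) - 23 = 1*(1 + 2) - 23 = 1*3 - 23 = 3 - 23 = -20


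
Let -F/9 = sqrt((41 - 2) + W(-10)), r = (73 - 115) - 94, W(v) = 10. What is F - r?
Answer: 73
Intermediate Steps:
r = -136 (r = -42 - 94 = -136)
F = -63 (F = -9*sqrt((41 - 2) + 10) = -9*sqrt(39 + 10) = -9*sqrt(49) = -9*7 = -63)
F - r = -63 - 1*(-136) = -63 + 136 = 73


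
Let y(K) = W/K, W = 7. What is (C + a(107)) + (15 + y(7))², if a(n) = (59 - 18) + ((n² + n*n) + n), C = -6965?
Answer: 16337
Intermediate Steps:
y(K) = 7/K
a(n) = 41 + n + 2*n² (a(n) = 41 + ((n² + n²) + n) = 41 + (2*n² + n) = 41 + (n + 2*n²) = 41 + n + 2*n²)
(C + a(107)) + (15 + y(7))² = (-6965 + (41 + 107 + 2*107²)) + (15 + 7/7)² = (-6965 + (41 + 107 + 2*11449)) + (15 + 7*(⅐))² = (-6965 + (41 + 107 + 22898)) + (15 + 1)² = (-6965 + 23046) + 16² = 16081 + 256 = 16337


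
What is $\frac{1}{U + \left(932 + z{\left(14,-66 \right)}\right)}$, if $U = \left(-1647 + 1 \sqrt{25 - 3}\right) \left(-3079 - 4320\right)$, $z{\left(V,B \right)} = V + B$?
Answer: $\frac{12187033}{148522568948667} + \frac{7399 \sqrt{22}}{148522568948667} \approx 8.2289 \cdot 10^{-8}$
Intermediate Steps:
$z{\left(V,B \right)} = B + V$
$U = 12186153 - 7399 \sqrt{22}$ ($U = \left(-1647 + 1 \sqrt{22}\right) \left(-3079 - 4320\right) = \left(-1647 + \sqrt{22}\right) \left(-7399\right) = 12186153 - 7399 \sqrt{22} \approx 1.2151 \cdot 10^{7}$)
$\frac{1}{U + \left(932 + z{\left(14,-66 \right)}\right)} = \frac{1}{\left(12186153 - 7399 \sqrt{22}\right) + \left(932 + \left(-66 + 14\right)\right)} = \frac{1}{\left(12186153 - 7399 \sqrt{22}\right) + \left(932 - 52\right)} = \frac{1}{\left(12186153 - 7399 \sqrt{22}\right) + 880} = \frac{1}{12187033 - 7399 \sqrt{22}}$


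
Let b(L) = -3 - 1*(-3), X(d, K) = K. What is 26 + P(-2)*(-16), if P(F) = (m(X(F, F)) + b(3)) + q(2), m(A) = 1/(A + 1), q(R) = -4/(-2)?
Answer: 10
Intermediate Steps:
q(R) = 2 (q(R) = -4*(-½) = 2)
b(L) = 0 (b(L) = -3 + 3 = 0)
m(A) = 1/(1 + A)
P(F) = 2 + 1/(1 + F) (P(F) = (1/(1 + F) + 0) + 2 = 1/(1 + F) + 2 = 2 + 1/(1 + F))
26 + P(-2)*(-16) = 26 + ((3 + 2*(-2))/(1 - 2))*(-16) = 26 + ((3 - 4)/(-1))*(-16) = 26 - 1*(-1)*(-16) = 26 + 1*(-16) = 26 - 16 = 10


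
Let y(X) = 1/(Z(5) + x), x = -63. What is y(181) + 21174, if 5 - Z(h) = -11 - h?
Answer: 889307/42 ≈ 21174.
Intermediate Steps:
Z(h) = 16 + h (Z(h) = 5 - (-11 - h) = 5 + (11 + h) = 16 + h)
y(X) = -1/42 (y(X) = 1/((16 + 5) - 63) = 1/(21 - 63) = 1/(-42) = -1/42)
y(181) + 21174 = -1/42 + 21174 = 889307/42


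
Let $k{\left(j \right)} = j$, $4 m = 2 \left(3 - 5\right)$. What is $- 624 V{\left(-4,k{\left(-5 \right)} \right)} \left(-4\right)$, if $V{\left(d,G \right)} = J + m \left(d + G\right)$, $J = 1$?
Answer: $24960$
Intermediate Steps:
$m = -1$ ($m = \frac{2 \left(3 - 5\right)}{4} = \frac{2 \left(-2\right)}{4} = \frac{1}{4} \left(-4\right) = -1$)
$V{\left(d,G \right)} = 1 - G - d$ ($V{\left(d,G \right)} = 1 - \left(d + G\right) = 1 - \left(G + d\right) = 1 - G - d$)
$- 624 V{\left(-4,k{\left(-5 \right)} \right)} \left(-4\right) = - 624 \left(1 - -5 - -4\right) \left(-4\right) = - 624 \left(1 + 5 + 4\right) \left(-4\right) = - 624 \cdot 10 \left(-4\right) = \left(-624\right) \left(-40\right) = 24960$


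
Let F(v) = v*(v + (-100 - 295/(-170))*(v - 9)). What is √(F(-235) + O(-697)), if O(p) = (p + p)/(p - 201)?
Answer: 2*I*√81265842727637/7633 ≈ 2362.0*I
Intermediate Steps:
O(p) = 2*p/(-201 + p) (O(p) = (2*p)/(-201 + p) = 2*p/(-201 + p))
F(v) = v*(30069/34 - 3307*v/34) (F(v) = v*(v + (-100 - 295*(-1/170))*(-9 + v)) = v*(v + (-100 + 59/34)*(-9 + v)) = v*(v - 3341*(-9 + v)/34) = v*(v + (30069/34 - 3341*v/34)) = v*(30069/34 - 3307*v/34))
√(F(-235) + O(-697)) = √((1/34)*(-235)*(30069 - 3307*(-235)) + 2*(-697)/(-201 - 697)) = √((1/34)*(-235)*(30069 + 777145) + 2*(-697)/(-898)) = √((1/34)*(-235)*807214 + 2*(-697)*(-1/898)) = √(-94847645/17 + 697/449) = √(-42586580756/7633) = 2*I*√81265842727637/7633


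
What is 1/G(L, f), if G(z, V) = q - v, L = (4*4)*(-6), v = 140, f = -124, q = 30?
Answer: -1/110 ≈ -0.0090909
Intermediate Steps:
L = -96 (L = 16*(-6) = -96)
G(z, V) = -110 (G(z, V) = 30 - 1*140 = 30 - 140 = -110)
1/G(L, f) = 1/(-110) = -1/110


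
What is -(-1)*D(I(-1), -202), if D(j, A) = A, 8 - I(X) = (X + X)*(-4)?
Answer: -202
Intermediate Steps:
I(X) = 8 + 8*X (I(X) = 8 - (X + X)*(-4) = 8 - 2*X*(-4) = 8 - (-8)*X = 8 + 8*X)
-(-1)*D(I(-1), -202) = -(-1)*(-202) = -1*202 = -202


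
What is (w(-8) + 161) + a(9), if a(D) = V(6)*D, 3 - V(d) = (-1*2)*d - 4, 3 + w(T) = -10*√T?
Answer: 329 - 20*I*√2 ≈ 329.0 - 28.284*I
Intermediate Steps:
w(T) = -3 - 10*√T
V(d) = 7 + 2*d (V(d) = 3 - ((-1*2)*d - 4) = 3 - (-2*d - 4) = 3 - (-4 - 2*d) = 3 + (4 + 2*d) = 7 + 2*d)
a(D) = 19*D (a(D) = (7 + 2*6)*D = (7 + 12)*D = 19*D)
(w(-8) + 161) + a(9) = ((-3 - 20*I*√2) + 161) + 19*9 = ((-3 - 20*I*√2) + 161) + 171 = (158 - 20*I*√2) + 171 = 329 - 20*I*√2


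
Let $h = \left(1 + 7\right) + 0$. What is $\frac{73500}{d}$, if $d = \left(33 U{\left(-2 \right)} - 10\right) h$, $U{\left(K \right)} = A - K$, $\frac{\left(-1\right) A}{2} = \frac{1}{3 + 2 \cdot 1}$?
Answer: $\frac{91875}{428} \approx 214.66$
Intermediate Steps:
$h = 8$ ($h = 8 + 0 = 8$)
$A = - \frac{2}{5}$ ($A = - \frac{2}{3 + 2 \cdot 1} = - \frac{2}{3 + 2} = - \frac{2}{5} \approx -0.4$)
$U{\left(K \right)} = - \frac{2}{5} - K$
$d = \frac{1712}{5}$ ($d = \left(33 \left(- \frac{2}{5} - -2\right) - 10\right) 8 = \left(33 \left(- \frac{2}{5} + 2\right) - 10\right) 8 = \left(33 \cdot \frac{8}{5} - 10\right) 8 = \left(\frac{264}{5} - 10\right) 8 = \frac{214}{5} \cdot 8 = \frac{1712}{5} \approx 342.4$)
$\frac{73500}{d} = \frac{73500}{\frac{1712}{5}} = 73500 \cdot \frac{5}{1712} = \frac{91875}{428}$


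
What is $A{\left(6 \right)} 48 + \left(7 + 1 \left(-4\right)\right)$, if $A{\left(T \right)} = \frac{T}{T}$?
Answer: $51$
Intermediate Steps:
$A{\left(T \right)} = 1$
$A{\left(6 \right)} 48 + \left(7 + 1 \left(-4\right)\right) = 1 \cdot 48 + \left(7 + 1 \left(-4\right)\right) = 48 + \left(7 - 4\right) = 48 + 3 = 51$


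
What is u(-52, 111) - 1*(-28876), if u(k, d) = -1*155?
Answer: 28721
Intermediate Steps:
u(k, d) = -155
u(-52, 111) - 1*(-28876) = -155 - 1*(-28876) = -155 + 28876 = 28721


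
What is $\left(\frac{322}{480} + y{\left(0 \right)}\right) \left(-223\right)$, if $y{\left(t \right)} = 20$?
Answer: $- \frac{1106303}{240} \approx -4609.6$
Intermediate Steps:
$\left(\frac{322}{480} + y{\left(0 \right)}\right) \left(-223\right) = \left(\frac{322}{480} + 20\right) \left(-223\right) = \left(322 \cdot \frac{1}{480} + 20\right) \left(-223\right) = \left(\frac{161}{240} + 20\right) \left(-223\right) = \frac{4961}{240} \left(-223\right) = - \frac{1106303}{240}$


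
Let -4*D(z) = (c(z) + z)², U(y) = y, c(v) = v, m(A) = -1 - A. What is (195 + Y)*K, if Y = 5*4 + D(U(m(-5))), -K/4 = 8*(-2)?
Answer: 12736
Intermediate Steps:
D(z) = -z² (D(z) = -(z + z)²/4 = -4*z²/4 = -z²)
K = 64 (K = -32*(-2) = -4*(-16) = 64)
Y = 4 (Y = 5*4 - (-1 - 1*(-5))² = 20 - (-1 + 5)² = 20 - 1*4² = 20 - 1*16 = 20 - 16 = 4)
(195 + Y)*K = (195 + 4)*64 = 199*64 = 12736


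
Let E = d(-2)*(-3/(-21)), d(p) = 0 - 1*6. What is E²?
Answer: 36/49 ≈ 0.73469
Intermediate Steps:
d(p) = -6 (d(p) = 0 - 6 = -6)
E = -6/7 (E = -(-18)/(-21) = -(-18)*(-1)/21 = -6*⅐ = -6/7 ≈ -0.85714)
E² = (-6/7)² = 36/49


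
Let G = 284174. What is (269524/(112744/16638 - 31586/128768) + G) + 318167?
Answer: 2251392600538325/3498072881 ≈ 6.4361e+5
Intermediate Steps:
(269524/(112744/16638 - 31586/128768) + G) + 318167 = (269524/(112744/16638 - 31586/128768) + 284174) + 318167 = (269524/(112744*(1/16638) - 31586*1/128768) + 284174) + 318167 = (269524/(56372/8319 - 15793/64384) + 284174) + 318167 = (269524/(3498072881/535610496) + 284174) + 318167 = (269524*(535610496/3498072881) + 284174) + 318167 = (144359883323904/3498072881 + 284174) + 318167 = 1138421246209198/3498072881 + 318167 = 2251392600538325/3498072881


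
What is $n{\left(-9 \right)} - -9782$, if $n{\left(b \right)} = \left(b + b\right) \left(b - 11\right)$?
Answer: $10142$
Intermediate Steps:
$n{\left(b \right)} = 2 b \left(-11 + b\right)$
$n{\left(-9 \right)} - -9782 = 2 \left(-9\right) \left(-11 - 9\right) - -9782 = 2 \left(-9\right) \left(-20\right) + 9782 = 360 + 9782 = 10142$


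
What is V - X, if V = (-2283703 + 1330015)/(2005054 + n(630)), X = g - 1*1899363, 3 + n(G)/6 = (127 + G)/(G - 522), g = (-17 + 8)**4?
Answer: 68313866400426/36091405 ≈ 1.8928e+6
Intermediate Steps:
g = 6561 (g = (-9)**4 = 6561)
n(G) = -18 + 6*(127 + G)/(-522 + G) (n(G) = -18 + 6*((127 + G)/(G - 522)) = -18 + 6*((127 + G)/(-522 + G)) = -18 + 6*(127 + G)/(-522 + G))
X = -1892802 (X = 6561 - 1*1899363 = 6561 - 1899363 = -1892802)
V = -17166384/36091405 (V = (-2283703 + 1330015)/(2005054 + 6*(1693 - 2*630)/(-522 + 630)) = -953688/(2005054 + 6*(1693 - 1260)/108) = -953688/(2005054 + 6*(1/108)*433) = -953688/(2005054 + 433/18) = -953688/36091405/18 = -953688*18/36091405 = -17166384/36091405 ≈ -0.47564)
V - X = -17166384/36091405 - 1*(-1892802) = -17166384/36091405 + 1892802 = 68313866400426/36091405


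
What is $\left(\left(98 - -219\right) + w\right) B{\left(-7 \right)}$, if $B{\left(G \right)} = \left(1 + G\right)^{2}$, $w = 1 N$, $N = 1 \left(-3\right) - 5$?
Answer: $11124$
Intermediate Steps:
$N = -8$ ($N = -3 - 5 = -8$)
$w = -8$ ($w = 1 \left(-8\right) = -8$)
$\left(\left(98 - -219\right) + w\right) B{\left(-7 \right)} = \left(\left(98 - -219\right) - 8\right) \left(1 - 7\right)^{2} = \left(\left(98 + 219\right) - 8\right) \left(-6\right)^{2} = \left(317 - 8\right) 36 = 309 \cdot 36 = 11124$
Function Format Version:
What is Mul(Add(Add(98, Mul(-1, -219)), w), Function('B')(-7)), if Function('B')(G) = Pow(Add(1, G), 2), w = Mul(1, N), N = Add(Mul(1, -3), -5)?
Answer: 11124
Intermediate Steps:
N = -8 (N = Add(-3, -5) = -8)
w = -8 (w = Mul(1, -8) = -8)
Mul(Add(Add(98, Mul(-1, -219)), w), Function('B')(-7)) = Mul(Add(Add(98, Mul(-1, -219)), -8), Pow(Add(1, -7), 2)) = Mul(Add(Add(98, 219), -8), Pow(-6, 2)) = Mul(Add(317, -8), 36) = Mul(309, 36) = 11124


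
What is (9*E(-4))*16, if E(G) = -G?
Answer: 576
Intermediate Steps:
(9*E(-4))*16 = (9*(-1*(-4)))*16 = (9*4)*16 = 36*16 = 576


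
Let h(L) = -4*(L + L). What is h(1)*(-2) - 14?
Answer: 2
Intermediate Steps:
h(L) = -8*L
h(1)*(-2) - 14 = -8*1*(-2) - 14 = -8*(-2) - 14 = 16 - 14 = 2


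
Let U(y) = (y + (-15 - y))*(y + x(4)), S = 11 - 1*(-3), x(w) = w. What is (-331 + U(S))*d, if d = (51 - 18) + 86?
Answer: -71519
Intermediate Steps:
S = 14 (S = 11 + 3 = 14)
U(y) = -60 - 15*y (U(y) = (y + (-15 - y))*(y + 4) = -15*(4 + y) = -60 - 15*y)
d = 119 (d = 33 + 86 = 119)
(-331 + U(S))*d = (-331 + (-60 - 15*14))*119 = (-331 + (-60 - 210))*119 = (-331 - 270)*119 = -601*119 = -71519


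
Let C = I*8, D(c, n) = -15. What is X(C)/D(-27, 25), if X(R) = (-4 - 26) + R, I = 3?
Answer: ⅖ ≈ 0.40000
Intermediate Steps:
C = 24 (C = 3*8 = 24)
X(R) = -30 + R
X(C)/D(-27, 25) = (-30 + 24)/(-15) = -6*(-1/15) = ⅖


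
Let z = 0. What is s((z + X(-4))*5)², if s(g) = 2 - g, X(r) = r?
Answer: 484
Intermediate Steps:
s((z + X(-4))*5)² = (2 - (0 - 4)*5)² = (2 - (-4)*5)² = (2 - 1*(-20))² = (2 + 20)² = 22² = 484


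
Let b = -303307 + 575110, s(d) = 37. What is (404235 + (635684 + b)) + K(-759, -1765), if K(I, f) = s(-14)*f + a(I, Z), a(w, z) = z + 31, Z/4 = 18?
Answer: 1246520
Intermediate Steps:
Z = 72 (Z = 4*18 = 72)
a(w, z) = 31 + z
K(I, f) = 103 + 37*f (K(I, f) = 37*f + (31 + 72) = 37*f + 103 = 103 + 37*f)
b = 271803
(404235 + (635684 + b)) + K(-759, -1765) = (404235 + (635684 + 271803)) + (103 + 37*(-1765)) = (404235 + 907487) + (103 - 65305) = 1311722 - 65202 = 1246520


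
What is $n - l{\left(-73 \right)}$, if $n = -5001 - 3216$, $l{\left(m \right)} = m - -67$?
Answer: $-8211$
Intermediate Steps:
$l{\left(m \right)} = 67 + m$ ($l{\left(m \right)} = m + 67 = 67 + m$)
$n = -8217$ ($n = -5001 - 3216 = -8217$)
$n - l{\left(-73 \right)} = -8217 - \left(67 - 73\right) = -8217 - -6 = -8217 + 6 = -8211$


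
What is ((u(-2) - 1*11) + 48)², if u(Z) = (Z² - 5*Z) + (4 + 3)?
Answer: 3364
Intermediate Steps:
u(Z) = 7 + Z² - 5*Z (u(Z) = (Z² - 5*Z) + 7 = 7 + Z² - 5*Z)
((u(-2) - 1*11) + 48)² = (((7 + (-2)² - 5*(-2)) - 1*11) + 48)² = (((7 + 4 + 10) - 11) + 48)² = ((21 - 11) + 48)² = (10 + 48)² = 58² = 3364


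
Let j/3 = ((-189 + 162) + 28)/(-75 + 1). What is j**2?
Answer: 9/5476 ≈ 0.0016435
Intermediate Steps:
j = -3/74 (j = 3*(((-189 + 162) + 28)/(-75 + 1)) = 3*((-27 + 28)/(-74)) = 3*(1*(-1/74)) = 3*(-1/74) = -3/74 ≈ -0.040541)
j**2 = (-3/74)**2 = 9/5476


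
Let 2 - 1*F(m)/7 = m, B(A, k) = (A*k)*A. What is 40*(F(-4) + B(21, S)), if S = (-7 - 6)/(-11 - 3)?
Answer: 18060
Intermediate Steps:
S = 13/14 (S = -13/(-14) = -13*(-1/14) = 13/14 ≈ 0.92857)
B(A, k) = k*A²
F(m) = 14 - 7*m
40*(F(-4) + B(21, S)) = 40*((14 - 7*(-4)) + (13/14)*21²) = 40*((14 + 28) + (13/14)*441) = 40*(42 + 819/2) = 40*(903/2) = 18060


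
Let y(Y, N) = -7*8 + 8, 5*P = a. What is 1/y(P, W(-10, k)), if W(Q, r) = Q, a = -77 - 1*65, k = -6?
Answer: -1/48 ≈ -0.020833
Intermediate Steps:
a = -142 (a = -77 - 65 = -142)
P = -142/5 (P = (⅕)*(-142) = -142/5 ≈ -28.400)
y(Y, N) = -48 (y(Y, N) = -56 + 8 = -48)
1/y(P, W(-10, k)) = 1/(-48) = -1/48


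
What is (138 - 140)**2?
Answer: 4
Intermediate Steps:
(138 - 140)**2 = (-2)**2 = 4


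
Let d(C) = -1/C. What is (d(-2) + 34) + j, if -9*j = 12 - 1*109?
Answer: 815/18 ≈ 45.278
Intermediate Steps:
j = 97/9 (j = -(12 - 1*109)/9 = -(12 - 109)/9 = -⅑*(-97) = 97/9 ≈ 10.778)
(d(-2) + 34) + j = (-1/(-2) + 34) + 97/9 = (-1*(-½) + 34) + 97/9 = (½ + 34) + 97/9 = 69/2 + 97/9 = 815/18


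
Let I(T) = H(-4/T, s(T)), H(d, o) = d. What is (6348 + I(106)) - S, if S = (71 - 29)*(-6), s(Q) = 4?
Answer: 349798/53 ≈ 6600.0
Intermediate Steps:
S = -252 (S = 42*(-6) = -252)
I(T) = -4/T
(6348 + I(106)) - S = (6348 - 4/106) - 1*(-252) = (6348 - 4*1/106) + 252 = (6348 - 2/53) + 252 = 336442/53 + 252 = 349798/53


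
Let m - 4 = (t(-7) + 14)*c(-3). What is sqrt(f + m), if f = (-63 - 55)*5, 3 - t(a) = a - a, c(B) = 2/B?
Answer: 16*I*sqrt(21)/3 ≈ 24.44*I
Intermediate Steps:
t(a) = 3 (t(a) = 3 - (a - a) = 3 - 1*0 = 3 + 0 = 3)
f = -590 (f = -118*5 = -590)
m = -22/3 (m = 4 + (3 + 14)*(2/(-3)) = 4 + 17*(2*(-1/3)) = 4 + 17*(-2/3) = 4 - 34/3 = -22/3 ≈ -7.3333)
sqrt(f + m) = sqrt(-590 - 22/3) = sqrt(-1792/3) = 16*I*sqrt(21)/3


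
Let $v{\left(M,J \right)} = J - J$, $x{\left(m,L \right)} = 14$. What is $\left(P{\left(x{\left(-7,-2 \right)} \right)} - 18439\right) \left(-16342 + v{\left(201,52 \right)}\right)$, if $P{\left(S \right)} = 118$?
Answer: $299401782$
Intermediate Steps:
$v{\left(M,J \right)} = 0$
$\left(P{\left(x{\left(-7,-2 \right)} \right)} - 18439\right) \left(-16342 + v{\left(201,52 \right)}\right) = \left(118 - 18439\right) \left(-16342 + 0\right) = \left(-18321\right) \left(-16342\right) = 299401782$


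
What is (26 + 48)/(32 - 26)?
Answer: 37/3 ≈ 12.333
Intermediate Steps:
(26 + 48)/(32 - 26) = 74/6 = 74*(⅙) = 37/3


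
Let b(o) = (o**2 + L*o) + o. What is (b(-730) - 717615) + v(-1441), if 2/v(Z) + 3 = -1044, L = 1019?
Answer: -972992807/1047 ≈ -9.2932e+5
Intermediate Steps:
b(o) = o**2 + 1020*o (b(o) = (o**2 + 1019*o) + o = o**2 + 1020*o)
v(Z) = -2/1047 (v(Z) = 2/(-3 - 1044) = 2/(-1047) = 2*(-1/1047) = -2/1047)
(b(-730) - 717615) + v(-1441) = (-730*(1020 - 730) - 717615) - 2/1047 = (-730*290 - 717615) - 2/1047 = (-211700 - 717615) - 2/1047 = -929315 - 2/1047 = -972992807/1047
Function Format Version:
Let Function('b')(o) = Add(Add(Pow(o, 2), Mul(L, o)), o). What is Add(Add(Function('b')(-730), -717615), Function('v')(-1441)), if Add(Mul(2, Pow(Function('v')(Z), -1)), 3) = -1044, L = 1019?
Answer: Rational(-972992807, 1047) ≈ -9.2932e+5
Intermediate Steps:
Function('b')(o) = Add(Pow(o, 2), Mul(1020, o)) (Function('b')(o) = Add(Add(Pow(o, 2), Mul(1019, o)), o) = Add(Pow(o, 2), Mul(1020, o)))
Function('v')(Z) = Rational(-2, 1047) (Function('v')(Z) = Mul(2, Pow(Add(-3, -1044), -1)) = Mul(2, Pow(-1047, -1)) = Mul(2, Rational(-1, 1047)) = Rational(-2, 1047))
Add(Add(Function('b')(-730), -717615), Function('v')(-1441)) = Add(Add(Mul(-730, Add(1020, -730)), -717615), Rational(-2, 1047)) = Add(Add(Mul(-730, 290), -717615), Rational(-2, 1047)) = Add(Add(-211700, -717615), Rational(-2, 1047)) = Add(-929315, Rational(-2, 1047)) = Rational(-972992807, 1047)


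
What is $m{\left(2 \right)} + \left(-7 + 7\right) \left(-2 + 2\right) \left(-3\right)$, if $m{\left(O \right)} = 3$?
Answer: $3$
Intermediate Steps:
$m{\left(2 \right)} + \left(-7 + 7\right) \left(-2 + 2\right) \left(-3\right) = 3 + \left(-7 + 7\right) \left(-2 + 2\right) \left(-3\right) = 3 + 0 \cdot 0 \left(-3\right) = 3 + 0 \left(-3\right) = 3 + 0 = 3$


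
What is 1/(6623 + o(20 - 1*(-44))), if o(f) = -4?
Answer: 1/6619 ≈ 0.00015108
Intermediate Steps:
1/(6623 + o(20 - 1*(-44))) = 1/(6623 - 4) = 1/6619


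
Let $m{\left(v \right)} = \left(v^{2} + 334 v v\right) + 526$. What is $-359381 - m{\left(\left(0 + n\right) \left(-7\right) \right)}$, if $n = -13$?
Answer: $-3134042$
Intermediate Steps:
$m{\left(v \right)} = 526 + 335 v^{2}$ ($m{\left(v \right)} = \left(v^{2} + 334 v^{2}\right) + 526 = 335 v^{2} + 526 = 526 + 335 v^{2}$)
$-359381 - m{\left(\left(0 + n\right) \left(-7\right) \right)} = -359381 - \left(526 + 335 \left(\left(0 - 13\right) \left(-7\right)\right)^{2}\right) = -359381 - \left(526 + 335 \left(\left(-13\right) \left(-7\right)\right)^{2}\right) = -359381 - \left(526 + 335 \cdot 91^{2}\right) = -359381 - \left(526 + 335 \cdot 8281\right) = -359381 - \left(526 + 2774135\right) = -359381 - 2774661 = -3134042$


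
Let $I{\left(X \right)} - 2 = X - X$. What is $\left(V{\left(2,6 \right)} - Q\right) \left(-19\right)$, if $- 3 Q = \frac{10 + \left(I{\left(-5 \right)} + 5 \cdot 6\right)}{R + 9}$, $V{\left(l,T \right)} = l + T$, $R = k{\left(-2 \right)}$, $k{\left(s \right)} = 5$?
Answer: $-171$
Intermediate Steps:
$I{\left(X \right)} = 2$ ($I{\left(X \right)} = 2 + \left(X - X\right) = 2 + 0 = 2$)
$R = 5$
$V{\left(l,T \right)} = T + l$
$Q = -1$ ($Q = - \frac{\left(10 + \left(2 + 5 \cdot 6\right)\right) \frac{1}{5 + 9}}{3} = - \frac{\left(10 + \left(2 + 30\right)\right) \frac{1}{14}}{3} = - \frac{\left(10 + 32\right) \frac{1}{14}}{3} = - \frac{42 \cdot \frac{1}{14}}{3} = \left(- \frac{1}{3}\right) 3 = -1$)
$\left(V{\left(2,6 \right)} - Q\right) \left(-19\right) = \left(\left(6 + 2\right) - -1\right) \left(-19\right) = \left(8 + 1\right) \left(-19\right) = 9 \left(-19\right) = -171$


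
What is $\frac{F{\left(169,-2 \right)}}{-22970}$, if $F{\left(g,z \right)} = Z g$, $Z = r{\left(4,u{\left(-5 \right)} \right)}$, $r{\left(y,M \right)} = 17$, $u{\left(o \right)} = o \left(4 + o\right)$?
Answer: $- \frac{2873}{22970} \approx -0.12508$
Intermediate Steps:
$Z = 17$
$F{\left(g,z \right)} = 17 g$
$\frac{F{\left(169,-2 \right)}}{-22970} = \frac{17 \cdot 169}{-22970} = 2873 \left(- \frac{1}{22970}\right) = - \frac{2873}{22970}$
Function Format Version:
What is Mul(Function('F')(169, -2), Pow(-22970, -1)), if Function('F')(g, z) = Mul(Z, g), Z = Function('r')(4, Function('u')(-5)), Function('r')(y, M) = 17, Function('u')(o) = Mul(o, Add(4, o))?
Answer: Rational(-2873, 22970) ≈ -0.12508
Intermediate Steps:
Z = 17
Function('F')(g, z) = Mul(17, g)
Mul(Function('F')(169, -2), Pow(-22970, -1)) = Mul(Mul(17, 169), Pow(-22970, -1)) = Mul(2873, Rational(-1, 22970)) = Rational(-2873, 22970)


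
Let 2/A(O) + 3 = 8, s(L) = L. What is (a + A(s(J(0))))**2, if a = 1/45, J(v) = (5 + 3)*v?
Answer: 361/2025 ≈ 0.17827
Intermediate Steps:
J(v) = 8*v
a = 1/45 ≈ 0.022222
A(O) = 2/5 (A(O) = 2/(-3 + 8) = 2/5)
(a + A(s(J(0))))**2 = (1/45 + 2/5)**2 = (19/45)**2 = 361/2025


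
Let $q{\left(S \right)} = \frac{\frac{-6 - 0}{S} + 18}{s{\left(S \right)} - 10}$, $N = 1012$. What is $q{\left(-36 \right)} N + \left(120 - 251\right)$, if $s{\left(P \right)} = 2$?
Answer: $- \frac{29149}{12} \approx -2429.1$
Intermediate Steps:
$q{\left(S \right)} = - \frac{9}{4} + \frac{3}{4 S}$ ($q{\left(S \right)} = \frac{\frac{-6 - 0}{S} + 18}{2 - 10} = \frac{\frac{-6 + 0}{S} + 18}{-8} = \left(- \frac{6}{S} + 18\right) \left(- \frac{1}{8}\right) = \left(18 - \frac{6}{S}\right) \left(- \frac{1}{8}\right) = - \frac{9}{4} + \frac{3}{4 S}$)
$q{\left(-36 \right)} N + \left(120 - 251\right) = \frac{3 \left(1 - -108\right)}{4 \left(-36\right)} 1012 + \left(120 - 251\right) = \frac{3}{4} \left(- \frac{1}{36}\right) \left(1 + 108\right) 1012 + \left(120 - 251\right) = \frac{3}{4} \left(- \frac{1}{36}\right) 109 \cdot 1012 - 131 = \left(- \frac{109}{48}\right) 1012 - 131 = - \frac{27577}{12} - 131 = - \frac{29149}{12}$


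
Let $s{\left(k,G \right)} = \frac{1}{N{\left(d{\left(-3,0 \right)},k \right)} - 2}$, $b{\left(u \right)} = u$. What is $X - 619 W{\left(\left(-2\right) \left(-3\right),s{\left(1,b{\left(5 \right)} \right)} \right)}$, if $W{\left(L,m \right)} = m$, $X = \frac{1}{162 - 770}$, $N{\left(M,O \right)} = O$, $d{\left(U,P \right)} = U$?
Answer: $\frac{376351}{608} \approx 619.0$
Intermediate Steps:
$s{\left(k,G \right)} = \frac{1}{-2 + k}$ ($s{\left(k,G \right)} = \frac{1}{k - 2} = \frac{1}{-2 + k}$)
$X = - \frac{1}{608}$ ($X = \frac{1}{-608} = - \frac{1}{608} \approx -0.0016447$)
$X - 619 W{\left(\left(-2\right) \left(-3\right),s{\left(1,b{\left(5 \right)} \right)} \right)} = - \frac{1}{608} - \frac{619}{-2 + 1} = - \frac{1}{608} - \frac{619}{-1} = - \frac{1}{608} - -619 = - \frac{1}{608} + 619 = \frac{376351}{608}$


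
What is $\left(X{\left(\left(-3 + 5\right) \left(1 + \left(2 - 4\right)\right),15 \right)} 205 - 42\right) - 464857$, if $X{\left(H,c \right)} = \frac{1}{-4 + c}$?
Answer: $- \frac{5113684}{11} \approx -4.6488 \cdot 10^{5}$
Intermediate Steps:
$\left(X{\left(\left(-3 + 5\right) \left(1 + \left(2 - 4\right)\right),15 \right)} 205 - 42\right) - 464857 = \left(\frac{1}{-4 + 15} \cdot 205 - 42\right) - 464857 = \left(\frac{1}{11} \cdot 205 - 42\right) - 464857 = \left(\frac{205}{11} - 42\right) - 464857 = - \frac{257}{11} - 464857 = - \frac{5113684}{11}$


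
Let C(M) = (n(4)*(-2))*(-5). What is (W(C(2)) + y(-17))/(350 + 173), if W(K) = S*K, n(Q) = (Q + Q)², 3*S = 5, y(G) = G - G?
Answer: 3200/1569 ≈ 2.0395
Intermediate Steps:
y(G) = 0
S = 5/3 (S = (⅓)*5 = 5/3 ≈ 1.6667)
n(Q) = 4*Q² (n(Q) = (2*Q)² = 4*Q²)
C(M) = 640 (C(M) = ((4*4²)*(-2))*(-5) = ((4*16)*(-2))*(-5) = (64*(-2))*(-5) = -128*(-5) = 640)
W(K) = 5*K/3
(W(C(2)) + y(-17))/(350 + 173) = ((5/3)*640 + 0)/(350 + 173) = (3200/3 + 0)/523 = (3200/3)*(1/523) = 3200/1569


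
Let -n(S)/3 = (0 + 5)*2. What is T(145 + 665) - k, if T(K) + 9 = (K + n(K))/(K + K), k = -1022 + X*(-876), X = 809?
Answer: 19161832/27 ≈ 7.0970e+5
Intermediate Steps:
n(S) = -30 (n(S) = -3*(0 + 5)*2 = -15*2 = -3*10 = -30)
k = -709706 (k = -1022 + 809*(-876) = -1022 - 708684 = -709706)
T(K) = -9 + (-30 + K)/(2*K) (T(K) = -9 + (K - 30)/(K + K) = -9 + (-30 + K)/((2*K)) = -9 + (-30 + K)*(1/(2*K)) = -9 + (-30 + K)/(2*K))
T(145 + 665) - k = (-17/2 - 15/(145 + 665)) - 1*(-709706) = (-17/2 - 15/810) + 709706 = (-17/2 - 15*1/810) + 709706 = (-17/2 - 1/54) + 709706 = -230/27 + 709706 = 19161832/27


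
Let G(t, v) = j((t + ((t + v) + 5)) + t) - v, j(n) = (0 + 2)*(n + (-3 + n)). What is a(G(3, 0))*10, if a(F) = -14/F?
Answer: -14/5 ≈ -2.8000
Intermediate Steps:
j(n) = -6 + 4*n (j(n) = 2*(-3 + 2*n) = -6 + 4*n)
G(t, v) = 14 + 3*v + 12*t (G(t, v) = (-6 + 4*((t + ((t + v) + 5)) + t)) - v = (-6 + 4*((t + (5 + t + v)) + t)) - v = (-6 + 4*((5 + v + 2*t) + t)) - v = (-6 + 4*(5 + v + 3*t)) - v = (-6 + (20 + 4*v + 12*t)) - v = (14 + 4*v + 12*t) - v = 14 + 3*v + 12*t)
a(G(3, 0))*10 = -14/(14 + 3*0 + 12*3)*10 = -14/(14 + 0 + 36)*10 = -14/50*10 = -14*1/50*10 = -7/25*10 = -14/5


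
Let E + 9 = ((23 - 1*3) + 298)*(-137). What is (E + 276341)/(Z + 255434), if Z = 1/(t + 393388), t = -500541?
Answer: 24941575198/27370519401 ≈ 0.91126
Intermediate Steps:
E = -43575 (E = -9 + ((23 - 1*3) + 298)*(-137) = -9 + ((23 - 3) + 298)*(-137) = -9 + (20 + 298)*(-137) = -9 + 318*(-137) = -9 - 43566 = -43575)
Z = -1/107153 (Z = 1/(-500541 + 393388) = 1/(-107153) = -1/107153 ≈ -9.3324e-6)
(E + 276341)/(Z + 255434) = (-43575 + 276341)/(-1/107153 + 255434) = 232766/(27370519401/107153) = 232766*(107153/27370519401) = 24941575198/27370519401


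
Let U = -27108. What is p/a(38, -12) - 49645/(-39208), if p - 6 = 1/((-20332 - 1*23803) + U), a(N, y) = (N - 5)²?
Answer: 3868398896471/3041898847416 ≈ 1.2717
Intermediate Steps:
a(N, y) = (-5 + N)²
p = 427457/71243 (p = 6 + 1/((-20332 - 1*23803) - 27108) = 6 + 1/((-20332 - 23803) - 27108) = 6 + 1/(-44135 - 27108) = 6 + 1/(-71243) = 6 - 1/71243 = 427457/71243 ≈ 6.0000)
p/a(38, -12) - 49645/(-39208) = 427457/(71243*((-5 + 38)²)) - 49645/(-39208) = 427457/(71243*(33²)) - 49645*(-1/39208) = (427457/71243)/1089 + 49645/39208 = (427457/71243)*(1/1089) + 49645/39208 = 427457/77583627 + 49645/39208 = 3868398896471/3041898847416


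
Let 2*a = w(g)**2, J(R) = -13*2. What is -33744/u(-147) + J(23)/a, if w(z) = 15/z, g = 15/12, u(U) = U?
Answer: 404291/1764 ≈ 229.19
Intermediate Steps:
g = 5/4 (g = 15*(1/12) = 5/4 ≈ 1.2500)
J(R) = -26
a = 72 (a = (15/(5/4))**2/2 = (15*(4/5))**2/2 = (1/2)*12**2 = (1/2)*144 = 72)
-33744/u(-147) + J(23)/a = -33744/(-147) - 26/72 = -33744*(-1/147) - 26*1/72 = 11248/49 - 13/36 = 404291/1764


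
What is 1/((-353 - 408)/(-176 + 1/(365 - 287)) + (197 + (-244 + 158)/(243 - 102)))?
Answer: 1935507/388483835 ≈ 0.0049822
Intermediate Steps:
1/((-353 - 408)/(-176 + 1/(365 - 287)) + (197 + (-244 + 158)/(243 - 102))) = 1/(-761/(-176 + 1/78) + (197 - 86/141)) = 1/(-761/(-176 + 1/78) + (197 - 86*1/141)) = 1/(-761/(-13727/78) + (197 - 86/141)) = 1/(-761*(-78/13727) + 27691/141) = 1/(59358/13727 + 27691/141) = 1/(388483835/1935507) = 1935507/388483835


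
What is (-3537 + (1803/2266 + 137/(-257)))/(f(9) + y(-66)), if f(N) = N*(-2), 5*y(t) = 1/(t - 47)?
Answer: 1163708727725/5923203902 ≈ 196.47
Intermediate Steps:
y(t) = 1/(5*(-47 + t)) (y(t) = 1/(5*(t - 47)) = 1/(5*(-47 + t)))
f(N) = -2*N
(-3537 + (1803/2266 + 137/(-257)))/(f(9) + y(-66)) = (-3537 + (1803/2266 + 137/(-257)))/(-2*9 + 1/(5*(-47 - 66))) = (-3537 + (1803*(1/2266) + 137*(-1/257)))/(-18 + (⅕)/(-113)) = (-3537 + (1803/2266 - 137/257))/(-18 + (⅕)*(-1/113)) = (-3537 + 152929/582362)/(-18 - 1/565) = -2059661465/(582362*(-10171/565)) = -2059661465/582362*(-565/10171) = 1163708727725/5923203902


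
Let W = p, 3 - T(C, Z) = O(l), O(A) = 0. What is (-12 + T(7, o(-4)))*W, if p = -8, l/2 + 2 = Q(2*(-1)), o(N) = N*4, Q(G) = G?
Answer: 72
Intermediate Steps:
o(N) = 4*N
l = -8 (l = -4 + 2*(2*(-1)) = -4 + 2*(-2) = -4 - 4 = -8)
T(C, Z) = 3 (T(C, Z) = 3 - 1*0 = 3 + 0 = 3)
W = -8
(-12 + T(7, o(-4)))*W = (-12 + 3)*(-8) = -9*(-8) = 72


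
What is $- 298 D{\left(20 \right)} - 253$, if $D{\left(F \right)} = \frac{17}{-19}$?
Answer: $\frac{259}{19} \approx 13.632$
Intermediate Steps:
$D{\left(F \right)} = - \frac{17}{19}$ ($D{\left(F \right)} = 17 \left(- \frac{1}{19}\right) = - \frac{17}{19}$)
$- 298 D{\left(20 \right)} - 253 = \left(-298\right) \left(- \frac{17}{19}\right) - 253 = \frac{5066}{19} - 253 = \frac{259}{19}$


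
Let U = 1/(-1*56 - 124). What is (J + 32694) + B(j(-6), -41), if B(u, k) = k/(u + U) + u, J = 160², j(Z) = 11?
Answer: 115378215/1979 ≈ 58301.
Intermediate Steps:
U = -1/180 (U = 1/(-56 - 124) = 1/(-180) = -1/180 ≈ -0.0055556)
J = 25600
B(u, k) = u + k/(-1/180 + u) (B(u, k) = k/(u - 1/180) + u = k/(-1/180 + u) + u = u + k/(-1/180 + u))
(J + 32694) + B(j(-6), -41) = (25600 + 32694) + (-1*11 + 180*(-41) + 180*11²)/(-1 + 180*11) = 58294 + (-11 - 7380 + 180*121)/(-1 + 1980) = 58294 + (-11 - 7380 + 21780)/1979 = 58294 + (1/1979)*14389 = 58294 + 14389/1979 = 115378215/1979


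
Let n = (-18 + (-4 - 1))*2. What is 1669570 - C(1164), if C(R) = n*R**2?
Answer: 63994786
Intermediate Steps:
n = -46 (n = (-18 - 5)*2 = -23*2 = -46)
C(R) = -46*R**2
1669570 - C(1164) = 1669570 - (-46)*1164**2 = 1669570 - (-46)*1354896 = 1669570 - 1*(-62325216) = 1669570 + 62325216 = 63994786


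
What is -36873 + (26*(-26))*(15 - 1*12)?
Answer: -38901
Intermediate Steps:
-36873 + (26*(-26))*(15 - 1*12) = -36873 - 676*(15 - 12) = -36873 - 676*3 = -36873 - 2028 = -38901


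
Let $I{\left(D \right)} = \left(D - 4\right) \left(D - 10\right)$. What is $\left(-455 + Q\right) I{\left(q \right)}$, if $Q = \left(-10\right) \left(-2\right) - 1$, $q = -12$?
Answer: $-153472$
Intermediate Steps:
$Q = 19$ ($Q = 20 - 1 = 19$)
$I{\left(D \right)} = \left(-10 + D\right) \left(-4 + D\right)$ ($I{\left(D \right)} = \left(-4 + D\right) \left(-10 + D\right) = \left(-10 + D\right) \left(-4 + D\right)$)
$\left(-455 + Q\right) I{\left(q \right)} = \left(-455 + 19\right) \left(40 + \left(-12\right)^{2} - -168\right) = - 436 \left(40 + 144 + 168\right) = \left(-436\right) 352 = -153472$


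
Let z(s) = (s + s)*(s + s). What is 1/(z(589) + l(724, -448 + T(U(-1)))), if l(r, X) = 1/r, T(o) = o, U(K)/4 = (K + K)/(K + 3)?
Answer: 724/1004683217 ≈ 7.2063e-7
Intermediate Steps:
U(K) = 8*K/(3 + K) (U(K) = 4*((K + K)/(K + 3)) = 4*((2*K)/(3 + K)) = 4*(2*K/(3 + K)) = 8*K/(3 + K))
z(s) = 4*s² (z(s) = (2*s)*(2*s) = 4*s²)
1/(z(589) + l(724, -448 + T(U(-1)))) = 1/(4*589² + 1/724) = 1/(4*346921 + 1/724) = 1/(1387684 + 1/724) = 1/(1004683217/724) = 724/1004683217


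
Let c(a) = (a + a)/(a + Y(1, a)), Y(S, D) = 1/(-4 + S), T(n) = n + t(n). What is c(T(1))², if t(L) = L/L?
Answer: 144/25 ≈ 5.7600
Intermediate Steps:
t(L) = 1
T(n) = 1 + n (T(n) = n + 1 = 1 + n)
c(a) = 2*a/(-⅓ + a) (c(a) = (a + a)/(a + 1/(-4 + 1)) = (2*a)/(a + 1/(-3)) = (2*a)/(a - ⅓) = (2*a)/(-⅓ + a) = 2*a/(-⅓ + a))
c(T(1))² = (6*(1 + 1)/(-1 + 3*(1 + 1)))² = (6*2/(-1 + 3*2))² = (6*2/(-1 + 6))² = (6*2/5)² = (6*2*(⅕))² = (12/5)² = 144/25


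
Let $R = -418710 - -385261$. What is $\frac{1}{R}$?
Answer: $- \frac{1}{33449} \approx -2.9896 \cdot 10^{-5}$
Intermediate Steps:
$R = -33449$ ($R = -418710 + 385261 = -33449$)
$\frac{1}{R} = \frac{1}{-33449} = - \frac{1}{33449}$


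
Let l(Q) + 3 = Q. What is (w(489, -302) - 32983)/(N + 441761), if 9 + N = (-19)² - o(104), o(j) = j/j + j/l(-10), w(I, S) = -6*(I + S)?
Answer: -6821/88424 ≈ -0.077140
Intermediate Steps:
l(Q) = -3 + Q
w(I, S) = -6*I - 6*S
o(j) = 1 - j/13 (o(j) = j/j + j/(-3 - 10) = 1 + j/(-13) = 1 + j*(-1/13) = 1 - j/13)
N = 359 (N = -9 + ((-19)² - (1 - 1/13*104)) = -9 + (361 - (1 - 8)) = -9 + (361 - 1*(-7)) = -9 + (361 + 7) = -9 + 368 = 359)
(w(489, -302) - 32983)/(N + 441761) = ((-6*489 - 6*(-302)) - 32983)/(359 + 441761) = ((-2934 + 1812) - 32983)/442120 = (-1122 - 32983)*(1/442120) = -34105*1/442120 = -6821/88424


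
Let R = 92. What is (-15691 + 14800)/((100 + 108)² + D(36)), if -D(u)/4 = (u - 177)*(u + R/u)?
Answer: -2673/195028 ≈ -0.013706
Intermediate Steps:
D(u) = -4*(-177 + u)*(u + 92/u) (D(u) = -4*(u - 177)*(u + 92/u) = -4*(-177 + u)*(u + 92/u))
(-15691 + 14800)/((100 + 108)² + D(36)) = (-15691 + 14800)/((100 + 108)² + (-368 - 4*36² + 708*36 + 65136/36)) = -891/(208² + (-368 - 4*1296 + 25488 + 65136*(1/36))) = -891/(43264 + (-368 - 5184 + 25488 + 5428/3)) = -891/(43264 + 65236/3) = -891/195028/3 = -891*3/195028 = -2673/195028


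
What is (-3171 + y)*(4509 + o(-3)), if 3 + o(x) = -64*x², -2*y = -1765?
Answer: -8993805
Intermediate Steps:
y = 1765/2 (y = -½*(-1765) = 1765/2 ≈ 882.50)
o(x) = -3 - 64*x²
(-3171 + y)*(4509 + o(-3)) = (-3171 + 1765/2)*(4509 + (-3 - 64*(-3)²)) = -4577*(4509 + (-3 - 64*9))/2 = -4577*(4509 + (-3 - 576))/2 = -4577*(4509 - 579)/2 = -4577/2*3930 = -8993805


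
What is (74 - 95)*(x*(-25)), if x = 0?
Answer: 0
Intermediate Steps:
(74 - 95)*(x*(-25)) = (74 - 95)*(0*(-25)) = -21*0 = 0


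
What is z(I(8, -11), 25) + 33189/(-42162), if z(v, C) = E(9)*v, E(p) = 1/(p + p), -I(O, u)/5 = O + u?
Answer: 973/21081 ≈ 0.046155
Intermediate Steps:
I(O, u) = -5*O - 5*u (I(O, u) = -5*(O + u) = -5*O - 5*u)
E(p) = 1/(2*p)
z(v, C) = v/18 (z(v, C) = ((½)/9)*v = ((½)*(⅑))*v = v/18)
z(I(8, -11), 25) + 33189/(-42162) = (-5*8 - 5*(-11))/18 + 33189/(-42162) = (-40 + 55)/18 + 33189*(-1/42162) = (1/18)*15 - 11063/14054 = ⅚ - 11063/14054 = 973/21081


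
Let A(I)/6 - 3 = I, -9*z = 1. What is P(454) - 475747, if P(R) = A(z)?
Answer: -1427189/3 ≈ -4.7573e+5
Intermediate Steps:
z = -⅑ (z = -⅑*1 = -⅑ ≈ -0.11111)
A(I) = 18 + 6*I
P(R) = 52/3 (P(R) = 18 + 6*(-⅑) = 18 - ⅔ = 52/3)
P(454) - 475747 = 52/3 - 475747 = -1427189/3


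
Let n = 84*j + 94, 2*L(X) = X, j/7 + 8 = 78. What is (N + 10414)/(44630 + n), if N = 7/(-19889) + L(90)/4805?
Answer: 49761595120/410382286959 ≈ 0.12126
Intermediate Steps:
j = 490 (j = -56 + 7*78 = -56 + 546 = 490)
L(X) = X/2
N = 172274/19113329 (N = 7/(-19889) + ((½)*90)/4805 = 7*(-1/19889) + 45*(1/4805) = -7/19889 + 9/961 = 172274/19113329 ≈ 0.0090133)
n = 41254 (n = 84*490 + 94 = 41160 + 94 = 41254)
(N + 10414)/(44630 + n) = (172274/19113329 + 10414)/(44630 + 41254) = (199046380480/19113329)/85884 = (199046380480/19113329)*(1/85884) = 49761595120/410382286959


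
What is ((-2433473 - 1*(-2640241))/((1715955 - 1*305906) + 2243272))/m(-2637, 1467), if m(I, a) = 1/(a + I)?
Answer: -241918560/3653321 ≈ -66.219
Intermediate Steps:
m(I, a) = 1/(I + a)
((-2433473 - 1*(-2640241))/((1715955 - 1*305906) + 2243272))/m(-2637, 1467) = ((-2433473 - 1*(-2640241))/((1715955 - 1*305906) + 2243272))/(1/(-2637 + 1467)) = ((-2433473 + 2640241)/((1715955 - 305906) + 2243272))/(1/(-1170)) = (206768/(1410049 + 2243272))/(-1/1170) = (206768/3653321)*(-1170) = -241918560/3653321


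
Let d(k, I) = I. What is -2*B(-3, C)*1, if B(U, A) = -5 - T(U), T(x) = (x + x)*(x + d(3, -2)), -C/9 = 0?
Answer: 70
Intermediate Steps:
C = 0 (C = -9*0 = 0)
T(x) = 2*x*(-2 + x) (T(x) = (x + x)*(x - 2) = (2*x)*(-2 + x) = 2*x*(-2 + x))
B(U, A) = -5 - 2*U*(-2 + U)
-2*B(-3, C)*1 = -2*(-5 - 2*(-3)*(-2 - 3))*1 = -2*(-5 - 2*(-3)*(-5))*1 = -2*(-5 - 30)*1 = -2*(-35)*1 = 70*1 = 70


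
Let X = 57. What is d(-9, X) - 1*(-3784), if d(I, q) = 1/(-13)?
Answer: 49191/13 ≈ 3783.9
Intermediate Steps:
d(I, q) = -1/13
d(-9, X) - 1*(-3784) = -1/13 - 1*(-3784) = -1/13 + 3784 = 49191/13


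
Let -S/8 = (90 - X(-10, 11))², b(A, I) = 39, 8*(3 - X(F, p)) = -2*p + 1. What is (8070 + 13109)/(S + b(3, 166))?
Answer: -169432/455313 ≈ -0.37212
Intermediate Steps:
X(F, p) = 23/8 + p/4 (X(F, p) = 3 - (-2*p + 1)/8 = 3 - (1 - 2*p)/8 = 3 + (-⅛ + p/4) = 23/8 + p/4)
S = -455625/8 (S = -8*(90 - (23/8 + (¼)*11))² = -8*(90 - (23/8 + 11/4))² = -8*(90 - 1*45/8)² = -8*(90 - 45/8)² = -8*(675/8)² = -8*455625/64 = -455625/8 ≈ -56953.)
(8070 + 13109)/(S + b(3, 166)) = (8070 + 13109)/(-455625/8 + 39) = 21179/(-455313/8) = 21179*(-8/455313) = -169432/455313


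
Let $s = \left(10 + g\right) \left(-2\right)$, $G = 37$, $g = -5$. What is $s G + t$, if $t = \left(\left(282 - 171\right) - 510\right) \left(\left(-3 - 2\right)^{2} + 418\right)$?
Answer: $-177127$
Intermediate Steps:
$s = -10$ ($s = \left(10 - 5\right) \left(-2\right) = 5 \left(-2\right) = -10$)
$t = -176757$ ($t = \left(111 - 510\right) \left(\left(-5\right)^{2} + 418\right) = - 399 \left(25 + 418\right) = \left(-399\right) 443 = -176757$)
$s G + t = \left(-10\right) 37 - 176757 = -370 - 176757 = -177127$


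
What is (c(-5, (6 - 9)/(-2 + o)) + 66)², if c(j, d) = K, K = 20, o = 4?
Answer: 7396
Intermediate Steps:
c(j, d) = 20
(c(-5, (6 - 9)/(-2 + o)) + 66)² = (20 + 66)² = 86² = 7396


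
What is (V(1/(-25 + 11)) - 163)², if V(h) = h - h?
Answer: 26569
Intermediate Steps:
V(h) = 0
(V(1/(-25 + 11)) - 163)² = (0 - 163)² = (-163)² = 26569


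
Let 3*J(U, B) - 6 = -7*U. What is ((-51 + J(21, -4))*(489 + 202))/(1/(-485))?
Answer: 32843230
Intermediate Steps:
J(U, B) = 2 - 7*U/3 (J(U, B) = 2 + (-7*U)/3 = 2 - 7*U/3)
((-51 + J(21, -4))*(489 + 202))/(1/(-485)) = ((-51 + (2 - 7/3*21))*(489 + 202))/(1/(-485)) = ((-51 + (2 - 49))*691)/(-1/485) = ((-51 - 47)*691)*(-485) = -98*691*(-485) = -67718*(-485) = 32843230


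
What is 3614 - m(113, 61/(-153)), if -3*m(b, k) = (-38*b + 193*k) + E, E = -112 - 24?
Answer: 969263/459 ≈ 2111.7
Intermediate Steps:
E = -136
m(b, k) = 136/3 - 193*k/3 + 38*b/3 (m(b, k) = -((-38*b + 193*k) - 136)/3 = -(-136 - 38*b + 193*k)/3 = 136/3 - 193*k/3 + 38*b/3)
3614 - m(113, 61/(-153)) = 3614 - (136/3 - 11773/(3*(-153)) + (38/3)*113) = 3614 - (136/3 - 11773*(-1)/(3*153) + 4294/3) = 3614 - (136/3 - 193/3*(-61/153) + 4294/3) = 3614 - (136/3 + 11773/459 + 4294/3) = 3614 - 1*689563/459 = 3614 - 689563/459 = 969263/459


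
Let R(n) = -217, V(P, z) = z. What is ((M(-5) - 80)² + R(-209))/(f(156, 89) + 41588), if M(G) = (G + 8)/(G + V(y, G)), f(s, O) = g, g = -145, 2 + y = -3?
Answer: 623109/4144300 ≈ 0.15035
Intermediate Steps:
y = -5 (y = -2 - 3 = -5)
f(s, O) = -145
M(G) = (8 + G)/(2*G) (M(G) = (G + 8)/(G + G) = (8 + G)/((2*G)) = (8 + G)*(1/(2*G)) = (8 + G)/(2*G))
((M(-5) - 80)² + R(-209))/(f(156, 89) + 41588) = (((½)*(8 - 5)/(-5) - 80)² - 217)/(-145 + 41588) = (((½)*(-⅕)*3 - 80)² - 217)/41443 = ((-3/10 - 80)² - 217)*(1/41443) = ((-803/10)² - 217)*(1/41443) = (644809/100 - 217)*(1/41443) = (623109/100)*(1/41443) = 623109/4144300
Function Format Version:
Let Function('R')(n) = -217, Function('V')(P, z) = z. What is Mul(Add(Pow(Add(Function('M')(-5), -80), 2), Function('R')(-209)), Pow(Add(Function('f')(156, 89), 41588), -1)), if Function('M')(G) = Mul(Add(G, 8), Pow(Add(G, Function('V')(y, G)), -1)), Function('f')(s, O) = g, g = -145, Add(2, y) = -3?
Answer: Rational(623109, 4144300) ≈ 0.15035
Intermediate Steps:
y = -5 (y = Add(-2, -3) = -5)
Function('f')(s, O) = -145
Function('M')(G) = Mul(Rational(1, 2), Pow(G, -1), Add(8, G)) (Function('M')(G) = Mul(Add(G, 8), Pow(Add(G, G), -1)) = Mul(Add(8, G), Pow(Mul(2, G), -1)) = Mul(Add(8, G), Mul(Rational(1, 2), Pow(G, -1))) = Mul(Rational(1, 2), Pow(G, -1), Add(8, G)))
Mul(Add(Pow(Add(Function('M')(-5), -80), 2), Function('R')(-209)), Pow(Add(Function('f')(156, 89), 41588), -1)) = Mul(Add(Pow(Add(Mul(Rational(1, 2), Pow(-5, -1), Add(8, -5)), -80), 2), -217), Pow(Add(-145, 41588), -1)) = Mul(Add(Pow(Add(Mul(Rational(1, 2), Rational(-1, 5), 3), -80), 2), -217), Pow(41443, -1)) = Mul(Add(Pow(Add(Rational(-3, 10), -80), 2), -217), Rational(1, 41443)) = Mul(Add(Pow(Rational(-803, 10), 2), -217), Rational(1, 41443)) = Mul(Add(Rational(644809, 100), -217), Rational(1, 41443)) = Mul(Rational(623109, 100), Rational(1, 41443)) = Rational(623109, 4144300)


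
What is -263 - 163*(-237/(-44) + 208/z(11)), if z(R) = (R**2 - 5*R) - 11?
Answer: -386631/220 ≈ -1757.4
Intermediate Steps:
z(R) = -11 + R**2 - 5*R
-263 - 163*(-237/(-44) + 208/z(11)) = -263 - 163*(-237/(-44) + 208/(-11 + 11**2 - 5*11)) = -263 - 163*(-237*(-1/44) + 208/(-11 + 121 - 55)) = -263 - 163*(237/44 + 208/55) = -263 - 163*2017/220 = -263 - 328771/220 = -386631/220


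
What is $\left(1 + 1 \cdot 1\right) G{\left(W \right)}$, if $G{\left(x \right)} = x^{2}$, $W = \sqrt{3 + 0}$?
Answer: $6$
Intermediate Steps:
$W = \sqrt{3} \approx 1.732$
$\left(1 + 1 \cdot 1\right) G{\left(W \right)} = \left(1 + 1 \cdot 1\right) \left(\sqrt{3}\right)^{2} = \left(1 + 1\right) 3 = 2 \cdot 3 = 6$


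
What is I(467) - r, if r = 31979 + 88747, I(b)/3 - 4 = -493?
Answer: -122193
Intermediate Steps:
I(b) = -1467 (I(b) = 12 + 3*(-493) = 12 - 1479 = -1467)
r = 120726
I(467) - r = -1467 - 1*120726 = -1467 - 120726 = -122193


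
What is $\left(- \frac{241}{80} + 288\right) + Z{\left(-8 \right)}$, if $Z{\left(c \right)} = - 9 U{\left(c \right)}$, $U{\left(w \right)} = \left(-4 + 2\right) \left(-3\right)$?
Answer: $\frac{18479}{80} \approx 230.99$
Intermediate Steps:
$U{\left(w \right)} = 6$ ($U{\left(w \right)} = \left(-2\right) \left(-3\right) = 6$)
$Z{\left(c \right)} = -54$ ($Z{\left(c \right)} = \left(-9\right) 6 = -54$)
$\left(- \frac{241}{80} + 288\right) + Z{\left(-8 \right)} = \left(- \frac{241}{80} + 288\right) - 54 = \frac{22799}{80} - 54 = \frac{18479}{80}$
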